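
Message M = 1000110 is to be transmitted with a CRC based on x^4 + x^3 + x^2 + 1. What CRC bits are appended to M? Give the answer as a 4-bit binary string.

Append 4 zeros: 10001100000. Divide by 11101 (XOR where the leading bit is 1):
  pos 0: 10001 XOR 11101 = 01100
  pos 1: 11001 XOR 11101 = 00100
  pos 3: 10000 XOR 11101 = 01101
  pos 4: 11010 XOR 11101 = 00111
  pos 6: 11100 XOR 11101 = 00001
Remainder (last 4 bits) = 0001. This is the CRC / FCS.

0001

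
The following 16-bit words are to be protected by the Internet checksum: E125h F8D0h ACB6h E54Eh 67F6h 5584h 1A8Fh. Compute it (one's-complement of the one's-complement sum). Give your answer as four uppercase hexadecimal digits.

BBF9

One's-complement addition (fold any carry out of bit 15 back into bit 0):
  0xE125 + 0xF8D0 = 0x1D9F5 → wrap carry → 0xD9F6
  0xD9F6 + 0xACB6 = 0x186AC → wrap carry → 0x86AD
  0x86AD + 0xE54E = 0x16BFB → wrap carry → 0x6BFC
  0x6BFC + 0x67F6 = 0x0D3F2
  0xD3F2 + 0x5584 = 0x12976 → wrap carry → 0x2977
  0x2977 + 0x1A8F = 0x04406
One's-complement sum = 0x4406.
Checksum = ~0x4406 & 0xFFFF = 0xBBF9.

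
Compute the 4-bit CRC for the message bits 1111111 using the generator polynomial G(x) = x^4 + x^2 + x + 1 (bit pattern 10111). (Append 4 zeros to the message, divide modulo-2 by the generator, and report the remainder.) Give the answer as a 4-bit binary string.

Append 4 zeros: 11111110000. Divide by 10111 (XOR where the leading bit is 1):
  pos 0: 11111 XOR 10111 = 01000
  pos 1: 10001 XOR 10111 = 00110
  pos 3: 11010 XOR 10111 = 01101
  pos 4: 11010 XOR 10111 = 01101
  pos 5: 11010 XOR 10111 = 01101
  pos 6: 11010 XOR 10111 = 01101
Remainder (last 4 bits) = 1101. This is the CRC / FCS.

1101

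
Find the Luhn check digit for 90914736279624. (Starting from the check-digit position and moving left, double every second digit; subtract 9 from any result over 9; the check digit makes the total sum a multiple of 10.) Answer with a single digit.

Partial digits right→left: 4 2 6 9 7 2 6 3 7 4 1 9 0 9
Double every second digit counting from the check-digit position (so the 1st, 3rd, 5th, ... of the partial from the right).
  doubled (with −9 where >9): 8 3 5 3 5 2 0 → sum 26
  kept as-is: 2 9 2 3 4 9 9 → sum 38
Total = 26 + 38 = 64.
Check digit = (10 − (64 mod 10)) mod 10 = 6.

6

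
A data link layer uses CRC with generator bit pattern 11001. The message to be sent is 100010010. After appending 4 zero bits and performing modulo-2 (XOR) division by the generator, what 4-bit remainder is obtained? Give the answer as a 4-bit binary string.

0110

Append 4 zeros: 1000100100000. Divide by 11001 (XOR where the leading bit is 1):
  pos 0: 10001 XOR 11001 = 01000
  pos 1: 10000 XOR 11001 = 01001
  pos 2: 10010 XOR 11001 = 01011
  pos 3: 10111 XOR 11001 = 01110
  pos 4: 11100 XOR 11001 = 00101
  pos 6: 10100 XOR 11001 = 01101
  pos 7: 11010 XOR 11001 = 00011
Remainder (last 4 bits) = 0110. This is the CRC / FCS.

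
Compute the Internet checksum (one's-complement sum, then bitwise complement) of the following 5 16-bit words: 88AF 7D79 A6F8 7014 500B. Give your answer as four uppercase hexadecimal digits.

92BE

One's-complement addition (fold any carry out of bit 15 back into bit 0):
  0x88AF + 0x7D79 = 0x10628 → wrap carry → 0x0629
  0x0629 + 0xA6F8 = 0x0AD21
  0xAD21 + 0x7014 = 0x11D35 → wrap carry → 0x1D36
  0x1D36 + 0x500B = 0x06D41
One's-complement sum = 0x6D41.
Checksum = ~0x6D41 & 0xFFFF = 0x92BE.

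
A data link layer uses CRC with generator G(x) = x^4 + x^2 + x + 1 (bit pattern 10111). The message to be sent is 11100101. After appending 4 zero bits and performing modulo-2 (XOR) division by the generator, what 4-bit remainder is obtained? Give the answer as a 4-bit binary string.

Append 4 zeros: 111001010000. Divide by 10111 (XOR where the leading bit is 1):
  pos 0: 11100 XOR 10111 = 01011
  pos 1: 10111 XOR 10111 = 00000
  pos 7: 10000 XOR 10111 = 00111
Remainder (last 4 bits) = 0111. This is the CRC / FCS.

0111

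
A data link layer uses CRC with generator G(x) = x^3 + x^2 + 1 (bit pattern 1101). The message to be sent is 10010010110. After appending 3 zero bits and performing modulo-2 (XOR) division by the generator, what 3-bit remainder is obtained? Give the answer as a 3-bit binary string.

Append 3 zeros: 10010010110000. Divide by 1101 (XOR where the leading bit is 1):
  pos 0: 1001 XOR 1101 = 0100
  pos 1: 1000 XOR 1101 = 0101
  pos 2: 1010 XOR 1101 = 0111
  pos 3: 1111 XOR 1101 = 0010
  pos 5: 1001 XOR 1101 = 0100
  pos 6: 1001 XOR 1101 = 0100
  pos 7: 1000 XOR 1101 = 0101
  pos 8: 1010 XOR 1101 = 0111
  pos 9: 1110 XOR 1101 = 0011
Remainder (last 3 bits) = 110. This is the CRC / FCS.

110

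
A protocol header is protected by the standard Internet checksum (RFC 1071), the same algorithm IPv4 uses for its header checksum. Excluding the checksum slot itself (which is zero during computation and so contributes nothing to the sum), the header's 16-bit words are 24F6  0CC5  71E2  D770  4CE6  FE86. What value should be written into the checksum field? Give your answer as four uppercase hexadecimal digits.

One's-complement addition (fold any carry out of bit 15 back into bit 0):
  0x24F6 + 0x0CC5 = 0x031BB
  0x31BB + 0x71E2 = 0x0A39D
  0xA39D + 0xD770 = 0x17B0D → wrap carry → 0x7B0E
  0x7B0E + 0x4CE6 = 0x0C7F4
  0xC7F4 + 0xFE86 = 0x1C67A → wrap carry → 0xC67B
One's-complement sum = 0xC67B.
Checksum = ~0xC67B & 0xFFFF = 0x3984.

3984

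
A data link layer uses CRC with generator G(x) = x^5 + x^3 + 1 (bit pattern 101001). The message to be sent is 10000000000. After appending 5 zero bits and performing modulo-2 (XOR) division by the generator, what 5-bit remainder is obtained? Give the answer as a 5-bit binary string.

Append 5 zeros: 1000000000000000. Divide by 101001 (XOR where the leading bit is 1):
  pos 0: 100000 XOR 101001 = 001001
  pos 2: 100100 XOR 101001 = 001101
  pos 4: 110100 XOR 101001 = 011101
  pos 5: 111010 XOR 101001 = 010011
  pos 6: 100110 XOR 101001 = 001111
  pos 8: 111100 XOR 101001 = 010101
  pos 9: 101010 XOR 101001 = 000011
Remainder (last 5 bits) = 00110. This is the CRC / FCS.

00110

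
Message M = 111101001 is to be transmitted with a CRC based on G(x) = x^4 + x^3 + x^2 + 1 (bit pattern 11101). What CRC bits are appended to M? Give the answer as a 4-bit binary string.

1010

Append 4 zeros: 1111010010000. Divide by 11101 (XOR where the leading bit is 1):
  pos 0: 11110 XOR 11101 = 00011
  pos 3: 11100 XOR 11101 = 00001
  pos 7: 11000 XOR 11101 = 00101
Remainder (last 4 bits) = 1010. This is the CRC / FCS.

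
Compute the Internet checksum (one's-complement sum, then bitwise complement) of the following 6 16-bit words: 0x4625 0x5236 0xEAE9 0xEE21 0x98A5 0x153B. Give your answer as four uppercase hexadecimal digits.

E0B7

One's-complement addition (fold any carry out of bit 15 back into bit 0):
  0x4625 + 0x5236 = 0x0985B
  0x985B + 0xEAE9 = 0x18344 → wrap carry → 0x8345
  0x8345 + 0xEE21 = 0x17166 → wrap carry → 0x7167
  0x7167 + 0x98A5 = 0x10A0C → wrap carry → 0x0A0D
  0x0A0D + 0x153B = 0x01F48
One's-complement sum = 0x1F48.
Checksum = ~0x1F48 & 0xFFFF = 0xE0B7.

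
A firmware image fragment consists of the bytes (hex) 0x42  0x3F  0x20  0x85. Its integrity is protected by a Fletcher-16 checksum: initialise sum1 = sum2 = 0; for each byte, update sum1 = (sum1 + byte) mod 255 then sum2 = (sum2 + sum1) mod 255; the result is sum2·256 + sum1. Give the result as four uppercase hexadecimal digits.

8C27

Running sums (mod 255):
  after byte 0 (0x42): sum1=66, sum2=66
  after byte 1 (0x3F): sum1=129, sum2=195
  after byte 2 (0x20): sum1=161, sum2=101
  after byte 3 (0x85): sum1=39, sum2=140
Checksum = sum2·256 + sum1 = 140·256 + 39 = 35879 = 0x8C27.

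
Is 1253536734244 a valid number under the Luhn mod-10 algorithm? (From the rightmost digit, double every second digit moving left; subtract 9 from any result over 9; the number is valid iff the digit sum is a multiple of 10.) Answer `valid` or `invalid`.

From the right, keep odd positions and double even positions (subtract 9 from any doubled value over 9):
  doubled (positions 2,4,...): 8 8 5 6 6 4 → sum 37
  kept (positions 1,3,...): 4 2 3 6 5 5 1 → sum 26
Total = 63.
63 mod 10 = 3, so the number is invalid.

invalid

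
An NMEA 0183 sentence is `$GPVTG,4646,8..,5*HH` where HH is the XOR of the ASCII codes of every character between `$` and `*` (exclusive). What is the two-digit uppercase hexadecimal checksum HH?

73

XOR the ASCII codes of the payload characters:
  'G' = 0x47 → acc = 0x47
  'P' = 0x50 → acc = 0x17
  'V' = 0x56 → acc = 0x41
  'T' = 0x54 → acc = 0x15
  'G' = 0x47 → acc = 0x52
  ',' = 0x2C → acc = 0x7E
  '4' = 0x34 → acc = 0x4A
  '6' = 0x36 → acc = 0x7C
  '4' = 0x34 → acc = 0x48
  '6' = 0x36 → acc = 0x7E
  ',' = 0x2C → acc = 0x52
  '8' = 0x38 → acc = 0x6A
  '.' = 0x2E → acc = 0x44
  '.' = 0x2E → acc = 0x6A
  ',' = 0x2C → acc = 0x46
  '5' = 0x35 → acc = 0x73
Checksum = 0x73.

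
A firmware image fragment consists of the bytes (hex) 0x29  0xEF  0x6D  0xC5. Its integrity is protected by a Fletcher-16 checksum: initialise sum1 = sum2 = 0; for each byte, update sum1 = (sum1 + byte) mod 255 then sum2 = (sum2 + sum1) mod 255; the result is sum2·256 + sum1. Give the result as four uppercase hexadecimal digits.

Running sums (mod 255):
  after byte 0 (0x29): sum1=41, sum2=41
  after byte 1 (0xEF): sum1=25, sum2=66
  after byte 2 (0x6D): sum1=134, sum2=200
  after byte 3 (0xC5): sum1=76, sum2=21
Checksum = sum2·256 + sum1 = 21·256 + 76 = 5452 = 0x154C.

154C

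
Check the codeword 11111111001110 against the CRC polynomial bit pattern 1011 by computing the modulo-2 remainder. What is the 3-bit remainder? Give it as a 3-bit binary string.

Modulo-2 division of 11111111001110 by 1011:
  pos 0: 1111 XOR 1011 = 0100
  pos 1: 1001 XOR 1011 = 0010
  pos 3: 1011 XOR 1011 = 0000
  pos 7: 1001 XOR 1011 = 0010
  pos 9: 1011 XOR 1011 = 0000
Remainder = 000 (zero — the frame passes the CRC check).

000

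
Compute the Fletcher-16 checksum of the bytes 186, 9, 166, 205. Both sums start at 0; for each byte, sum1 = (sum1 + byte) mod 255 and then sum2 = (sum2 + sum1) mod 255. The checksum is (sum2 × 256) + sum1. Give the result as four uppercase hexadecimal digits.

2138

Running sums (mod 255):
  after byte 0 (186): sum1=186, sum2=186
  after byte 1 (9): sum1=195, sum2=126
  after byte 2 (166): sum1=106, sum2=232
  after byte 3 (205): sum1=56, sum2=33
Checksum = sum2·256 + sum1 = 33·256 + 56 = 8504 = 0x2138.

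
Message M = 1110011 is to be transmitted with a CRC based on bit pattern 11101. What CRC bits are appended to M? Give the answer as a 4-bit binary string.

Append 4 zeros: 11100110000. Divide by 11101 (XOR where the leading bit is 1):
  pos 0: 11100 XOR 11101 = 00001
  pos 4: 11100 XOR 11101 = 00001
Remainder (last 4 bits) = 0100. This is the CRC / FCS.

0100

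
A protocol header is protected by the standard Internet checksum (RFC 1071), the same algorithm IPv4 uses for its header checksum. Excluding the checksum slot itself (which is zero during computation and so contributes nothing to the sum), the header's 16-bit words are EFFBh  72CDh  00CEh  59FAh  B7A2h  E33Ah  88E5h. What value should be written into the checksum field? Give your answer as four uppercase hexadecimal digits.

1EAB

One's-complement addition (fold any carry out of bit 15 back into bit 0):
  0xEFFB + 0x72CD = 0x162C8 → wrap carry → 0x62C9
  0x62C9 + 0x00CE = 0x06397
  0x6397 + 0x59FA = 0x0BD91
  0xBD91 + 0xB7A2 = 0x17533 → wrap carry → 0x7534
  0x7534 + 0xE33A = 0x1586E → wrap carry → 0x586F
  0x586F + 0x88E5 = 0x0E154
One's-complement sum = 0xE154.
Checksum = ~0xE154 & 0xFFFF = 0x1EAB.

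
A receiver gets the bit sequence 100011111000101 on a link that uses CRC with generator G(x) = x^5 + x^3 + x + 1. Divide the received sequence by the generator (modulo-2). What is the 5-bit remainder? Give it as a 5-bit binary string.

00000

Modulo-2 division of 100011111000101 by 101011:
  pos 0: 100011 XOR 101011 = 001000
  pos 2: 100011 XOR 101011 = 001000
  pos 4: 100010 XOR 101011 = 001001
  pos 6: 100100 XOR 101011 = 001111
  pos 8: 111110 XOR 101011 = 010101
  pos 9: 101011 XOR 101011 = 000000
Remainder = 00000 (zero — the frame passes the CRC check).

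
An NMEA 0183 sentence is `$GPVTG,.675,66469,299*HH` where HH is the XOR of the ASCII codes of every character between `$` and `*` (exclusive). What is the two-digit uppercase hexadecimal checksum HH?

XOR the ASCII codes of the payload characters:
  'G' = 0x47 → acc = 0x47
  'P' = 0x50 → acc = 0x17
  'V' = 0x56 → acc = 0x41
  'T' = 0x54 → acc = 0x15
  'G' = 0x47 → acc = 0x52
  ',' = 0x2C → acc = 0x7E
  '.' = 0x2E → acc = 0x50
  '6' = 0x36 → acc = 0x66
  '7' = 0x37 → acc = 0x51
  '5' = 0x35 → acc = 0x64
  ',' = 0x2C → acc = 0x48
  '6' = 0x36 → acc = 0x7E
  '6' = 0x36 → acc = 0x48
  '4' = 0x34 → acc = 0x7C
  '6' = 0x36 → acc = 0x4A
  '9' = 0x39 → acc = 0x73
  ',' = 0x2C → acc = 0x5F
  '2' = 0x32 → acc = 0x6D
  '9' = 0x39 → acc = 0x54
  '9' = 0x39 → acc = 0x6D
Checksum = 0x6D.

6D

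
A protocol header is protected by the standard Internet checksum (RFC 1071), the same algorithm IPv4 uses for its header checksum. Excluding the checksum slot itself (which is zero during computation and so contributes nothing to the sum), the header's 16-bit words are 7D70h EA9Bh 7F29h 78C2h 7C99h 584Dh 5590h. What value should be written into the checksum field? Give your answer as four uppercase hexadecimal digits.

7590

One's-complement addition (fold any carry out of bit 15 back into bit 0):
  0x7D70 + 0xEA9B = 0x1680B → wrap carry → 0x680C
  0x680C + 0x7F29 = 0x0E735
  0xE735 + 0x78C2 = 0x15FF7 → wrap carry → 0x5FF8
  0x5FF8 + 0x7C99 = 0x0DC91
  0xDC91 + 0x584D = 0x134DE → wrap carry → 0x34DF
  0x34DF + 0x5590 = 0x08A6F
One's-complement sum = 0x8A6F.
Checksum = ~0x8A6F & 0xFFFF = 0x7590.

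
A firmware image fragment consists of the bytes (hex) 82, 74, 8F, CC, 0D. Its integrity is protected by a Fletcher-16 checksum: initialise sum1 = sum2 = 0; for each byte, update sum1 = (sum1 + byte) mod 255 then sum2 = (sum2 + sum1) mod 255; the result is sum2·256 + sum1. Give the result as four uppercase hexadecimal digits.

Running sums (mod 255):
  after byte 0 (82): sum1=130, sum2=130
  after byte 1 (74): sum1=246, sum2=121
  after byte 2 (8F): sum1=134, sum2=0
  after byte 3 (CC): sum1=83, sum2=83
  after byte 4 (0D): sum1=96, sum2=179
Checksum = sum2·256 + sum1 = 179·256 + 96 = 45920 = 0xB360.

B360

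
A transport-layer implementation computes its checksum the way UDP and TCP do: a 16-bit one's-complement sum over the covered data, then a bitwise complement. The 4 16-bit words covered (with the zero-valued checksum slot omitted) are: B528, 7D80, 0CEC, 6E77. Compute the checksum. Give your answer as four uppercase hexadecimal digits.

One's-complement addition (fold any carry out of bit 15 back into bit 0):
  0xB528 + 0x7D80 = 0x132A8 → wrap carry → 0x32A9
  0x32A9 + 0x0CEC = 0x03F95
  0x3F95 + 0x6E77 = 0x0AE0C
One's-complement sum = 0xAE0C.
Checksum = ~0xAE0C & 0xFFFF = 0x51F3.

51F3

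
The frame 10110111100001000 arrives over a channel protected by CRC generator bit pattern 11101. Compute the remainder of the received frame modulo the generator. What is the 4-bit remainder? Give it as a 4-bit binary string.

0000

Modulo-2 division of 10110111100001000 by 11101:
  pos 0: 10110 XOR 11101 = 01011
  pos 1: 10111 XOR 11101 = 01010
  pos 2: 10101 XOR 11101 = 01000
  pos 3: 10001 XOR 11101 = 01100
  pos 4: 11001 XOR 11101 = 00100
  pos 6: 10000 XOR 11101 = 01101
  pos 7: 11010 XOR 11101 = 00111
  pos 9: 11101 XOR 11101 = 00000
Remainder = 0000 (zero — the frame passes the CRC check).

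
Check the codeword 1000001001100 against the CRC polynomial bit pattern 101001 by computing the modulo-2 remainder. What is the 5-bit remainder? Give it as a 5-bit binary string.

Modulo-2 division of 1000001001100 by 101001:
  pos 0: 100000 XOR 101001 = 001001
  pos 2: 100110 XOR 101001 = 001111
  pos 4: 111101 XOR 101001 = 010100
  pos 5: 101001 XOR 101001 = 000000
Remainder = 00000 (zero — the frame passes the CRC check).

00000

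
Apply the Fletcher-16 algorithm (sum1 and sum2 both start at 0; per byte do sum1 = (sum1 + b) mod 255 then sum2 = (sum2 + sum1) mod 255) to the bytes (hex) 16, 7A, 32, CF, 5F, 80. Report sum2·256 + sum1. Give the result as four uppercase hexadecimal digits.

6072

Running sums (mod 255):
  after byte 0 (16): sum1=22, sum2=22
  after byte 1 (7A): sum1=144, sum2=166
  after byte 2 (32): sum1=194, sum2=105
  after byte 3 (CF): sum1=146, sum2=251
  after byte 4 (5F): sum1=241, sum2=237
  after byte 5 (80): sum1=114, sum2=96
Checksum = sum2·256 + sum1 = 96·256 + 114 = 24690 = 0x6072.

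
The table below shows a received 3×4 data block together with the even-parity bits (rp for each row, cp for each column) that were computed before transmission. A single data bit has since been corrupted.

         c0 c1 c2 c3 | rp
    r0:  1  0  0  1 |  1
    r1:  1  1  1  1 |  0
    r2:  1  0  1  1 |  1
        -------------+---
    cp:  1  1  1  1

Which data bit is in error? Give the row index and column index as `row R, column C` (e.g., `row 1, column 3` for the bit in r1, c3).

row 0, column 2

Recompute each row's even parity and compare to rp:
  r0: data parity 0, sent rp 1 → mismatch
  r1: data parity 0, sent rp 0 → ok
  r2: data parity 1, sent rp 1 → ok
Recompute each column's even parity and compare to cp:
  c0: data parity 1, sent cp 1 → ok
  c1: data parity 1, sent cp 1 → ok
  c2: data parity 0, sent cp 1 → mismatch
  c3: data parity 1, sent cp 1 → ok
Exactly one row (r0) and one column (c2) fail → the flipped bit is at their intersection.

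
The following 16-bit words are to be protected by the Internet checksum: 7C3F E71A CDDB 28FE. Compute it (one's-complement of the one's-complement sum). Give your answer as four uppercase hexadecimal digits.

A5CB

One's-complement addition (fold any carry out of bit 15 back into bit 0):
  0x7C3F + 0xE71A = 0x16359 → wrap carry → 0x635A
  0x635A + 0xCDDB = 0x13135 → wrap carry → 0x3136
  0x3136 + 0x28FE = 0x05A34
One's-complement sum = 0x5A34.
Checksum = ~0x5A34 & 0xFFFF = 0xA5CB.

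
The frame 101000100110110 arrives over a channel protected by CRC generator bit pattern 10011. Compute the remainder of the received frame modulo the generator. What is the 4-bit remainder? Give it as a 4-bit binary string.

0000

Modulo-2 division of 101000100110110 by 10011:
  pos 0: 10100 XOR 10011 = 00111
  pos 2: 11101 XOR 10011 = 01110
  pos 3: 11100 XOR 10011 = 01111
  pos 4: 11110 XOR 10011 = 01101
  pos 5: 11011 XOR 10011 = 01000
  pos 6: 10001 XOR 10011 = 00010
  pos 9: 10011 XOR 10011 = 00000
Remainder = 0000 (zero — the frame passes the CRC check).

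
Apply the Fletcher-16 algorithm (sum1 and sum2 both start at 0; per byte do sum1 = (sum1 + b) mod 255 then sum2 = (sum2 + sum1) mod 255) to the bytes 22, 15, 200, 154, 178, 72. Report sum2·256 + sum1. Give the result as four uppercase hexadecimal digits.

Running sums (mod 255):
  after byte 0 (22): sum1=22, sum2=22
  after byte 1 (15): sum1=37, sum2=59
  after byte 2 (200): sum1=237, sum2=41
  after byte 3 (154): sum1=136, sum2=177
  after byte 4 (178): sum1=59, sum2=236
  after byte 5 (72): sum1=131, sum2=112
Checksum = sum2·256 + sum1 = 112·256 + 131 = 28803 = 0x7083.

7083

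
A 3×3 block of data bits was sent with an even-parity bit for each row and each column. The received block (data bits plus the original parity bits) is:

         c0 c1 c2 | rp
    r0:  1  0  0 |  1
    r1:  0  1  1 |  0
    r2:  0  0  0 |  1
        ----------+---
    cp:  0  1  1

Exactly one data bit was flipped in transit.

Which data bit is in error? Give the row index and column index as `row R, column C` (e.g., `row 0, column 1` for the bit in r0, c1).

Recompute each row's even parity and compare to rp:
  r0: data parity 1, sent rp 1 → ok
  r1: data parity 0, sent rp 0 → ok
  r2: data parity 0, sent rp 1 → mismatch
Recompute each column's even parity and compare to cp:
  c0: data parity 1, sent cp 0 → mismatch
  c1: data parity 1, sent cp 1 → ok
  c2: data parity 1, sent cp 1 → ok
Exactly one row (r2) and one column (c0) fail → the flipped bit is at their intersection.

row 2, column 0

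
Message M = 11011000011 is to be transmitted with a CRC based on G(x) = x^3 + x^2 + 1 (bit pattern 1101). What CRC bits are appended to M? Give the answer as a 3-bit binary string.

110

Append 3 zeros: 11011000011000. Divide by 1101 (XOR where the leading bit is 1):
  pos 0: 1101 XOR 1101 = 0000
  pos 4: 1000 XOR 1101 = 0101
  pos 5: 1010 XOR 1101 = 0111
  pos 6: 1111 XOR 1101 = 0010
  pos 8: 1010 XOR 1101 = 0111
  pos 9: 1110 XOR 1101 = 0011
Remainder (last 3 bits) = 110. This is the CRC / FCS.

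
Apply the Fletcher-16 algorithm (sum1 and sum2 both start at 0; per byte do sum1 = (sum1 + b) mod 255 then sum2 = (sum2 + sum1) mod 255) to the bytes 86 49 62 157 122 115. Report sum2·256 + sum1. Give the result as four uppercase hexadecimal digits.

Running sums (mod 255):
  after byte 0 (86): sum1=86, sum2=86
  after byte 1 (49): sum1=135, sum2=221
  after byte 2 (62): sum1=197, sum2=163
  after byte 3 (157): sum1=99, sum2=7
  after byte 4 (122): sum1=221, sum2=228
  after byte 5 (115): sum1=81, sum2=54
Checksum = sum2·256 + sum1 = 54·256 + 81 = 13905 = 0x3651.

3651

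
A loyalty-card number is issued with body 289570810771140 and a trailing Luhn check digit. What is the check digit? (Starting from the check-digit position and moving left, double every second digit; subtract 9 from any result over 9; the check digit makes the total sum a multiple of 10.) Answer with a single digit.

Partial digits right→left: 0 4 1 1 7 7 0 1 8 0 7 5 9 8 2
Double every second digit counting from the check-digit position (so the 1st, 3rd, 5th, ... of the partial from the right).
  doubled (with −9 where >9): 0 2 5 0 7 5 9 4 → sum 32
  kept as-is: 4 1 7 1 0 5 8 → sum 26
Total = 32 + 26 = 58.
Check digit = (10 − (58 mod 10)) mod 10 = 2.

2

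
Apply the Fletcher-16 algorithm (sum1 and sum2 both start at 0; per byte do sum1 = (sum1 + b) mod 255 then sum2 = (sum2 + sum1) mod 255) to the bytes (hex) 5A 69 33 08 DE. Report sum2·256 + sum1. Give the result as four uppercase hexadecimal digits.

Running sums (mod 255):
  after byte 0 (5A): sum1=90, sum2=90
  after byte 1 (69): sum1=195, sum2=30
  after byte 2 (33): sum1=246, sum2=21
  after byte 3 (08): sum1=254, sum2=20
  after byte 4 (DE): sum1=221, sum2=241
Checksum = sum2·256 + sum1 = 241·256 + 221 = 61917 = 0xF1DD.

F1DD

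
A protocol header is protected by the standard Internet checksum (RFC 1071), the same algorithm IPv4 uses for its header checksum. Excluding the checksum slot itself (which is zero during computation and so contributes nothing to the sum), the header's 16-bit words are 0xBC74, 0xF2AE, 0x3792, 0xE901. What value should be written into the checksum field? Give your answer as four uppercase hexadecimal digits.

3048

One's-complement addition (fold any carry out of bit 15 back into bit 0):
  0xBC74 + 0xF2AE = 0x1AF22 → wrap carry → 0xAF23
  0xAF23 + 0x3792 = 0x0E6B5
  0xE6B5 + 0xE901 = 0x1CFB6 → wrap carry → 0xCFB7
One's-complement sum = 0xCFB7.
Checksum = ~0xCFB7 & 0xFFFF = 0x3048.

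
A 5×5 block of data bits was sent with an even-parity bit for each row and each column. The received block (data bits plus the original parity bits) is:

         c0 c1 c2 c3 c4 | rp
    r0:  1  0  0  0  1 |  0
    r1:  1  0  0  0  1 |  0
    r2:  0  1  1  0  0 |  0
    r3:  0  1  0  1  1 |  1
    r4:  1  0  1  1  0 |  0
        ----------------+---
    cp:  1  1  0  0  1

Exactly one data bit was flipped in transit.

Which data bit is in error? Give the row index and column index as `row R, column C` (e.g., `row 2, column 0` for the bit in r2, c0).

Recompute each row's even parity and compare to rp:
  r0: data parity 0, sent rp 0 → ok
  r1: data parity 0, sent rp 0 → ok
  r2: data parity 0, sent rp 0 → ok
  r3: data parity 1, sent rp 1 → ok
  r4: data parity 1, sent rp 0 → mismatch
Recompute each column's even parity and compare to cp:
  c0: data parity 1, sent cp 1 → ok
  c1: data parity 0, sent cp 1 → mismatch
  c2: data parity 0, sent cp 0 → ok
  c3: data parity 0, sent cp 0 → ok
  c4: data parity 1, sent cp 1 → ok
Exactly one row (r4) and one column (c1) fail → the flipped bit is at their intersection.

row 4, column 1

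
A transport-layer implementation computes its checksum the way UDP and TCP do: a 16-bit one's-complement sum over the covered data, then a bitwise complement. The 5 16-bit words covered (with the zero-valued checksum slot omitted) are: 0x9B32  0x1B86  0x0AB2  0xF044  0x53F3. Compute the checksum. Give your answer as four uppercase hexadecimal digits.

FA5C

One's-complement addition (fold any carry out of bit 15 back into bit 0):
  0x9B32 + 0x1B86 = 0x0B6B8
  0xB6B8 + 0x0AB2 = 0x0C16A
  0xC16A + 0xF044 = 0x1B1AE → wrap carry → 0xB1AF
  0xB1AF + 0x53F3 = 0x105A2 → wrap carry → 0x05A3
One's-complement sum = 0x05A3.
Checksum = ~0x05A3 & 0xFFFF = 0xFA5C.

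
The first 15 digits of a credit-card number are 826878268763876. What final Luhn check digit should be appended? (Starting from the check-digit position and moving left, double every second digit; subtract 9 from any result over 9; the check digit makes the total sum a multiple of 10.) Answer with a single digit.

0

Partial digits right→left: 6 7 8 3 6 7 8 6 2 8 7 8 6 2 8
Double every second digit counting from the check-digit position (so the 1st, 3rd, 5th, ... of the partial from the right).
  doubled (with −9 where >9): 3 7 3 7 4 5 3 7 → sum 39
  kept as-is: 7 3 7 6 8 8 2 → sum 41
Total = 39 + 41 = 80.
Check digit = (10 − (80 mod 10)) mod 10 = 0.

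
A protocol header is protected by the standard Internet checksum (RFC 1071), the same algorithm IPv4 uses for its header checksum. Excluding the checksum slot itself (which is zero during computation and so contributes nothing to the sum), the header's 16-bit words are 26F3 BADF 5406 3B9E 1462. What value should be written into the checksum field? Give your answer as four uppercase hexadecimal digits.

One's-complement addition (fold any carry out of bit 15 back into bit 0):
  0x26F3 + 0xBADF = 0x0E1D2
  0xE1D2 + 0x5406 = 0x135D8 → wrap carry → 0x35D9
  0x35D9 + 0x3B9E = 0x07177
  0x7177 + 0x1462 = 0x085D9
One's-complement sum = 0x85D9.
Checksum = ~0x85D9 & 0xFFFF = 0x7A26.

7A26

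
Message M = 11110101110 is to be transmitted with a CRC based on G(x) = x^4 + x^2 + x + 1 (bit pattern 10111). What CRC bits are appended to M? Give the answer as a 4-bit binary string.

Append 4 zeros: 111101011100000. Divide by 10111 (XOR where the leading bit is 1):
  pos 0: 11110 XOR 10111 = 01001
  pos 1: 10011 XOR 10111 = 00100
  pos 3: 10001 XOR 10111 = 00110
  pos 5: 11011 XOR 10111 = 01100
  pos 6: 11000 XOR 10111 = 01111
  pos 7: 11110 XOR 10111 = 01001
  pos 8: 10010 XOR 10111 = 00101
  pos 10: 10100 XOR 10111 = 00011
Remainder (last 4 bits) = 0011. This is the CRC / FCS.

0011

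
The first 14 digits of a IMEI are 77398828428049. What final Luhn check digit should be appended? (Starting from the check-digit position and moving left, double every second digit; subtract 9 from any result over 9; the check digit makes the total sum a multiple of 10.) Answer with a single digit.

3

Partial digits right→left: 9 4 0 8 2 4 8 2 8 8 9 3 7 7
Double every second digit counting from the check-digit position (so the 1st, 3rd, 5th, ... of the partial from the right).
  doubled (with −9 where >9): 9 0 4 7 7 9 5 → sum 41
  kept as-is: 4 8 4 2 8 3 7 → sum 36
Total = 41 + 36 = 77.
Check digit = (10 − (77 mod 10)) mod 10 = 3.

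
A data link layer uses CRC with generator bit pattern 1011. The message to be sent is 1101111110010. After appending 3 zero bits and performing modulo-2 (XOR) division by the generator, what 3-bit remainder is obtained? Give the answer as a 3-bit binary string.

Append 3 zeros: 1101111110010000. Divide by 1011 (XOR where the leading bit is 1):
  pos 0: 1101 XOR 1011 = 0110
  pos 1: 1101 XOR 1011 = 0110
  pos 2: 1101 XOR 1011 = 0110
  pos 3: 1101 XOR 1011 = 0110
  pos 4: 1101 XOR 1011 = 0110
  pos 5: 1101 XOR 1011 = 0110
  pos 6: 1100 XOR 1011 = 0111
  pos 7: 1110 XOR 1011 = 0101
  pos 8: 1011 XOR 1011 = 0000
Remainder (last 3 bits) = 000. This is the CRC / FCS.

000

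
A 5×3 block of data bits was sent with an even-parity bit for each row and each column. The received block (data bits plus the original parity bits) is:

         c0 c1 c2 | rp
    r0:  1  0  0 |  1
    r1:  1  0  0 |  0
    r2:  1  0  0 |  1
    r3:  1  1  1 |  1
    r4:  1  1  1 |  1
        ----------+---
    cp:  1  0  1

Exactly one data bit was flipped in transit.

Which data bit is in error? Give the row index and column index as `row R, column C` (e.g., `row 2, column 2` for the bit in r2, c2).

Recompute each row's even parity and compare to rp:
  r0: data parity 1, sent rp 1 → ok
  r1: data parity 1, sent rp 0 → mismatch
  r2: data parity 1, sent rp 1 → ok
  r3: data parity 1, sent rp 1 → ok
  r4: data parity 1, sent rp 1 → ok
Recompute each column's even parity and compare to cp:
  c0: data parity 1, sent cp 1 → ok
  c1: data parity 0, sent cp 0 → ok
  c2: data parity 0, sent cp 1 → mismatch
Exactly one row (r1) and one column (c2) fail → the flipped bit is at their intersection.

row 1, column 2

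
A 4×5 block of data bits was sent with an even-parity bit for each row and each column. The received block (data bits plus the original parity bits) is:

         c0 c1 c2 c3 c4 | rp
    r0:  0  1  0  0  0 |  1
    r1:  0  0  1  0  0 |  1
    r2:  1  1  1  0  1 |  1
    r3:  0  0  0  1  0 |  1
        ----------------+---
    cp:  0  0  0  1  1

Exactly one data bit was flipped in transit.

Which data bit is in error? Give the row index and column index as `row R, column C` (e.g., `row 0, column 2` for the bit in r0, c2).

Recompute each row's even parity and compare to rp:
  r0: data parity 1, sent rp 1 → ok
  r1: data parity 1, sent rp 1 → ok
  r2: data parity 0, sent rp 1 → mismatch
  r3: data parity 1, sent rp 1 → ok
Recompute each column's even parity and compare to cp:
  c0: data parity 1, sent cp 0 → mismatch
  c1: data parity 0, sent cp 0 → ok
  c2: data parity 0, sent cp 0 → ok
  c3: data parity 1, sent cp 1 → ok
  c4: data parity 1, sent cp 1 → ok
Exactly one row (r2) and one column (c0) fail → the flipped bit is at their intersection.

row 2, column 0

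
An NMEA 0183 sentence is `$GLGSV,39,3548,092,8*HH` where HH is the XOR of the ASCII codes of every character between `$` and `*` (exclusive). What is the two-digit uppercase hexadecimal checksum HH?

XOR the ASCII codes of the payload characters:
  'G' = 0x47 → acc = 0x47
  'L' = 0x4C → acc = 0x0B
  'G' = 0x47 → acc = 0x4C
  'S' = 0x53 → acc = 0x1F
  'V' = 0x56 → acc = 0x49
  ',' = 0x2C → acc = 0x65
  '3' = 0x33 → acc = 0x56
  '9' = 0x39 → acc = 0x6F
  ',' = 0x2C → acc = 0x43
  '3' = 0x33 → acc = 0x70
  '5' = 0x35 → acc = 0x45
  '4' = 0x34 → acc = 0x71
  '8' = 0x38 → acc = 0x49
  ',' = 0x2C → acc = 0x65
  '0' = 0x30 → acc = 0x55
  '9' = 0x39 → acc = 0x6C
  '2' = 0x32 → acc = 0x5E
  ',' = 0x2C → acc = 0x72
  '8' = 0x38 → acc = 0x4A
Checksum = 0x4A.

4A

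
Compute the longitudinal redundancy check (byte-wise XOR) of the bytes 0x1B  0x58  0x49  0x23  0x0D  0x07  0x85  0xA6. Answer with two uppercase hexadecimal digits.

00

XOR the bytes together:
  start with 0x1B
  0x1B ⊕ 0x58 = 0x43
  0x43 ⊕ 0x49 = 0x0A
  0x0A ⊕ 0x23 = 0x29
  0x29 ⊕ 0x0D = 0x24
  0x24 ⊕ 0x07 = 0x23
  0x23 ⊕ 0x85 = 0xA6
  0xA6 ⊕ 0xA6 = 0x00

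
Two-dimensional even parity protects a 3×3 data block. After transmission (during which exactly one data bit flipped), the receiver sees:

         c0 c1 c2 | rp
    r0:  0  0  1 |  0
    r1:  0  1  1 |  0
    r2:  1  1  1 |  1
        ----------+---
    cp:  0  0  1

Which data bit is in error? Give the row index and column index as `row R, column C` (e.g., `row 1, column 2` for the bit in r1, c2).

Recompute each row's even parity and compare to rp:
  r0: data parity 1, sent rp 0 → mismatch
  r1: data parity 0, sent rp 0 → ok
  r2: data parity 1, sent rp 1 → ok
Recompute each column's even parity and compare to cp:
  c0: data parity 1, sent cp 0 → mismatch
  c1: data parity 0, sent cp 0 → ok
  c2: data parity 1, sent cp 1 → ok
Exactly one row (r0) and one column (c0) fail → the flipped bit is at their intersection.

row 0, column 0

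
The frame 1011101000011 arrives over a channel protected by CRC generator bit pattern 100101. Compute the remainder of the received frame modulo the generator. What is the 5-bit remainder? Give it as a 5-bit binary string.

00001

Modulo-2 division of 1011101000011 by 100101:
  pos 0: 101110 XOR 100101 = 001011
  pos 2: 101110 XOR 100101 = 001011
  pos 4: 101100 XOR 100101 = 001001
  pos 6: 100101 XOR 100101 = 000000
Remainder = 00001 (nonzero — an error is detected).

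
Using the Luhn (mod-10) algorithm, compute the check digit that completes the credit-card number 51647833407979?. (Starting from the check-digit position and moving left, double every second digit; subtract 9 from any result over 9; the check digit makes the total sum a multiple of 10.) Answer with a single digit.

0

Partial digits right→left: 9 7 9 7 0 4 3 3 8 7 4 6 1 5
Double every second digit counting from the check-digit position (so the 1st, 3rd, 5th, ... of the partial from the right).
  doubled (with −9 where >9): 9 9 0 6 7 8 2 → sum 41
  kept as-is: 7 7 4 3 7 6 5 → sum 39
Total = 41 + 39 = 80.
Check digit = (10 − (80 mod 10)) mod 10 = 0.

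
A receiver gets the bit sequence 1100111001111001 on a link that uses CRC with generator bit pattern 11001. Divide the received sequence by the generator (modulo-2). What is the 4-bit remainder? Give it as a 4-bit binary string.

Modulo-2 division of 1100111001111001 by 11001:
  pos 0: 11001 XOR 11001 = 00000
  pos 5: 11001 XOR 11001 = 00000
  pos 10: 11100 XOR 11001 = 00101
Remainder = 1011 (nonzero — an error is detected).

1011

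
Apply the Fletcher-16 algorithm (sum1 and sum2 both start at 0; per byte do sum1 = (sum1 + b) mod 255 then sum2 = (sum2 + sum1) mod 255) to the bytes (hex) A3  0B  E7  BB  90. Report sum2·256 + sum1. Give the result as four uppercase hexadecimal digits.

1EE2

Running sums (mod 255):
  after byte 0 (A3): sum1=163, sum2=163
  after byte 1 (0B): sum1=174, sum2=82
  after byte 2 (E7): sum1=150, sum2=232
  after byte 3 (BB): sum1=82, sum2=59
  after byte 4 (90): sum1=226, sum2=30
Checksum = sum2·256 + sum1 = 30·256 + 226 = 7906 = 0x1EE2.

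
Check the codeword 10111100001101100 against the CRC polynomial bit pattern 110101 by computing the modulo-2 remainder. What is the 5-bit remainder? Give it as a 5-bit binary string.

00001

Modulo-2 division of 10111100001101100 by 110101:
  pos 0: 101111 XOR 110101 = 011010
  pos 1: 110100 XOR 110101 = 000001
  pos 6: 100011 XOR 110101 = 010110
  pos 7: 101100 XOR 110101 = 011001
  pos 8: 110011 XOR 110101 = 000110
  pos 11: 110100 XOR 110101 = 000001
Remainder = 00001 (nonzero — an error is detected).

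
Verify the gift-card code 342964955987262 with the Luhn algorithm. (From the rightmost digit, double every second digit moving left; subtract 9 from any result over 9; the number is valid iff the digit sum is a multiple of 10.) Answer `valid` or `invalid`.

From the right, keep odd positions and double even positions (subtract 9 from any doubled value over 9):
  doubled (positions 2,4,...): 3 5 9 1 8 9 8 → sum 43
  kept (positions 1,3,...): 2 2 8 5 9 6 2 3 → sum 37
Total = 80.
80 mod 10 = 0, so the number is valid.

valid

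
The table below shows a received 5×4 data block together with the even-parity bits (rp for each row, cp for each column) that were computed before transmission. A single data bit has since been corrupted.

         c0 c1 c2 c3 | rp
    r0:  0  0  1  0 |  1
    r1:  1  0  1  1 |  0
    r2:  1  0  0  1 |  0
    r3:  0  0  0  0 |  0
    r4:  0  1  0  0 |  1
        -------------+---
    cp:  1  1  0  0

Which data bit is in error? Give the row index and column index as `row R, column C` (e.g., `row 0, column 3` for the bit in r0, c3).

Recompute each row's even parity and compare to rp:
  r0: data parity 1, sent rp 1 → ok
  r1: data parity 1, sent rp 0 → mismatch
  r2: data parity 0, sent rp 0 → ok
  r3: data parity 0, sent rp 0 → ok
  r4: data parity 1, sent rp 1 → ok
Recompute each column's even parity and compare to cp:
  c0: data parity 0, sent cp 1 → mismatch
  c1: data parity 1, sent cp 1 → ok
  c2: data parity 0, sent cp 0 → ok
  c3: data parity 0, sent cp 0 → ok
Exactly one row (r1) and one column (c0) fail → the flipped bit is at their intersection.

row 1, column 0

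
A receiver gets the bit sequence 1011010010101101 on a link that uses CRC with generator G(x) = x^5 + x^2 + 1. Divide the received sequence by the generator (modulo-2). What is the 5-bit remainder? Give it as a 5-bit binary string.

00000

Modulo-2 division of 1011010010101101 by 100101:
  pos 0: 101101 XOR 100101 = 001000
  pos 2: 100000 XOR 100101 = 000101
  pos 5: 101101 XOR 100101 = 001000
  pos 7: 100001 XOR 100101 = 000100
  pos 10: 100101 XOR 100101 = 000000
Remainder = 00000 (zero — the frame passes the CRC check).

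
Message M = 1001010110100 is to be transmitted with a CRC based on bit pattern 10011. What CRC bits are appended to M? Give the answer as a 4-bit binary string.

Append 4 zeros: 10010101101000000. Divide by 10011 (XOR where the leading bit is 1):
  pos 0: 10010 XOR 10011 = 00001
  pos 4: 11011 XOR 10011 = 01000
  pos 5: 10000 XOR 10011 = 00011
  pos 8: 11100 XOR 10011 = 01111
  pos 9: 11110 XOR 10011 = 01101
  pos 10: 11010 XOR 10011 = 01001
  pos 11: 10010 XOR 10011 = 00001
Remainder (last 4 bits) = 0010. This is the CRC / FCS.

0010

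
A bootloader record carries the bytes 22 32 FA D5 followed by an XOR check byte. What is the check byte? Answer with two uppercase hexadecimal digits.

3F

XOR the bytes together:
  start with 0x22
  0x22 ⊕ 0x32 = 0x10
  0x10 ⊕ 0xFA = 0xEA
  0xEA ⊕ 0xD5 = 0x3F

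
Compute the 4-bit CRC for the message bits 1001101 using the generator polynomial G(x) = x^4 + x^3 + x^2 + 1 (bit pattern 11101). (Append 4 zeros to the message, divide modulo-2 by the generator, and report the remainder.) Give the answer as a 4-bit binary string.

Append 4 zeros: 10011010000. Divide by 11101 (XOR where the leading bit is 1):
  pos 0: 10011 XOR 11101 = 01110
  pos 1: 11100 XOR 11101 = 00001
  pos 5: 11000 XOR 11101 = 00101
Remainder (last 4 bits) = 1010. This is the CRC / FCS.

1010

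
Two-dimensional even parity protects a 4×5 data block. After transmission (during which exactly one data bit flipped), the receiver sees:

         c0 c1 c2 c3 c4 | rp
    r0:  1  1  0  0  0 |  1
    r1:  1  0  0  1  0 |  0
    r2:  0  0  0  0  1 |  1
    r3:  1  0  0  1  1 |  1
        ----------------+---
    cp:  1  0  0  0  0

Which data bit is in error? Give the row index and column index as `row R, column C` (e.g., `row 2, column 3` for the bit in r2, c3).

Recompute each row's even parity and compare to rp:
  r0: data parity 0, sent rp 1 → mismatch
  r1: data parity 0, sent rp 0 → ok
  r2: data parity 1, sent rp 1 → ok
  r3: data parity 1, sent rp 1 → ok
Recompute each column's even parity and compare to cp:
  c0: data parity 1, sent cp 1 → ok
  c1: data parity 1, sent cp 0 → mismatch
  c2: data parity 0, sent cp 0 → ok
  c3: data parity 0, sent cp 0 → ok
  c4: data parity 0, sent cp 0 → ok
Exactly one row (r0) and one column (c1) fail → the flipped bit is at their intersection.

row 0, column 1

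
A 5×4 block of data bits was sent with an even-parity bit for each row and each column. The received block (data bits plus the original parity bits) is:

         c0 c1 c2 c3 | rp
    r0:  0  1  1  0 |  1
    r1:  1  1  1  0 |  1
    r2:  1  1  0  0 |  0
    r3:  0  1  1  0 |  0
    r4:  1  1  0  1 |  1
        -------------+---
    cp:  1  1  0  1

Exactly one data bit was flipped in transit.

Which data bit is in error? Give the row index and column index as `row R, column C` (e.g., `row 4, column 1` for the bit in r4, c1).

Recompute each row's even parity and compare to rp:
  r0: data parity 0, sent rp 1 → mismatch
  r1: data parity 1, sent rp 1 → ok
  r2: data parity 0, sent rp 0 → ok
  r3: data parity 0, sent rp 0 → ok
  r4: data parity 1, sent rp 1 → ok
Recompute each column's even parity and compare to cp:
  c0: data parity 1, sent cp 1 → ok
  c1: data parity 1, sent cp 1 → ok
  c2: data parity 1, sent cp 0 → mismatch
  c3: data parity 1, sent cp 1 → ok
Exactly one row (r0) and one column (c2) fail → the flipped bit is at their intersection.

row 0, column 2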